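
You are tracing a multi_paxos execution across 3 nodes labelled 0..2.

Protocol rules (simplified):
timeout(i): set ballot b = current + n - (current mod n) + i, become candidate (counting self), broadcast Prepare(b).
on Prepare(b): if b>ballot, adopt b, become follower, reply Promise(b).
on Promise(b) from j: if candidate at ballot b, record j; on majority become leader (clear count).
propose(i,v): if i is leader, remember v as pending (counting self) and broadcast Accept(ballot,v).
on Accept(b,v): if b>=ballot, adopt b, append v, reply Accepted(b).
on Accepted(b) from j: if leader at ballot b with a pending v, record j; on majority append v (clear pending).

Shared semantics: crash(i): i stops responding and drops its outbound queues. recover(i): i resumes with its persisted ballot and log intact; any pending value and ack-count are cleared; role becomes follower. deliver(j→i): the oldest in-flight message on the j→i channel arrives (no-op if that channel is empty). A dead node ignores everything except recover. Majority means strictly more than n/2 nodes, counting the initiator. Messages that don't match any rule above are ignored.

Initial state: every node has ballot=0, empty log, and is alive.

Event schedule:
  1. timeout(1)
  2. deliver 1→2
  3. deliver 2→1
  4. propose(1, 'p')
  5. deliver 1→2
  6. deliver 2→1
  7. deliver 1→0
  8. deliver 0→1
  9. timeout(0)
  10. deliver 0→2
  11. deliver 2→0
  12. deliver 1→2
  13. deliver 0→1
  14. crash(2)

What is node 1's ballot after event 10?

1. timeout(1):  <1:cand b4 ->
2. deliver 1→2:  <2:foll b4 ->
3. deliver 2→1:  <1:lead b4 ->
4. propose(1,'p'):  nop
5. deliver 1→2:  <2:foll b4 p>
6. deliver 2→1:  <1:lead b4 p>
7. deliver 1→0:  <0:foll b4 ->
8. deliver 0→1:  nop
9. timeout(0):  <0:cand b6 ->
10. deliver 0→2:  <2:foll b6 p>

4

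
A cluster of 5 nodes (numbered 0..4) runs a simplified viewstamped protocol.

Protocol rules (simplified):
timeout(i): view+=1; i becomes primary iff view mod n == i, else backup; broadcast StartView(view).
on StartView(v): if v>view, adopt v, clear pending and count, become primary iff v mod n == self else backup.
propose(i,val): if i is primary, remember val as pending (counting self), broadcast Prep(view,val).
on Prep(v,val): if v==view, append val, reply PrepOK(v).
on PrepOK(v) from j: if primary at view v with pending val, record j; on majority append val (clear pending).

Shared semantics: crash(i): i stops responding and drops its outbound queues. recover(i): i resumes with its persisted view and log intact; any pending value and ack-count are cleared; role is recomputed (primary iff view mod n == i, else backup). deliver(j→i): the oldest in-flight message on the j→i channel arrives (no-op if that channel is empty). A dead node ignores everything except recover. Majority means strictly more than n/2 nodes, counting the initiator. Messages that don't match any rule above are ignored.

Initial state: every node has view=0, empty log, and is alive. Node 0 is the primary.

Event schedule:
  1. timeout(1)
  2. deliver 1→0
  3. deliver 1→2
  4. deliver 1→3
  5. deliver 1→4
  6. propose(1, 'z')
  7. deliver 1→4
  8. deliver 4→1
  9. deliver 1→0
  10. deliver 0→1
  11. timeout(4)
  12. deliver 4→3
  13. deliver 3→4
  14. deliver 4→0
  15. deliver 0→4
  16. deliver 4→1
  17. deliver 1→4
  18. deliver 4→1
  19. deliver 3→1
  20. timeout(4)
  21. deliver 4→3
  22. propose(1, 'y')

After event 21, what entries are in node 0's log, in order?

1. timeout(1):  <1:prim v1 ->
2. deliver 1→0:  <0:back v1 ->
3. deliver 1→2:  <2:back v1 ->
4. deliver 1→3:  <3:back v1 ->
5. deliver 1→4:  <4:back v1 ->
6. propose(1,'z'):  nop
7. deliver 1→4:  <4:back v1 z>
8. deliver 4→1:  nop
9. deliver 1→0:  <0:back v1 z>
10. deliver 0→1:  <1:prim v1 z>
11. timeout(4):  <4:back v2 z>
12. deliver 4→3:  <3:back v2 ->
13. deliver 3→4:  nop
14. deliver 4→0:  <0:back v2 z>
15. deliver 0→4:  nop
16. deliver 4→1:  <1:back v2 z>
17. deliver 1→4:  nop
18. deliver 4→1:  nop
19. deliver 3→1:  nop
20. timeout(4):  <4:back v3 z>
21. deliver 4→3:  <3:prim v3 ->

z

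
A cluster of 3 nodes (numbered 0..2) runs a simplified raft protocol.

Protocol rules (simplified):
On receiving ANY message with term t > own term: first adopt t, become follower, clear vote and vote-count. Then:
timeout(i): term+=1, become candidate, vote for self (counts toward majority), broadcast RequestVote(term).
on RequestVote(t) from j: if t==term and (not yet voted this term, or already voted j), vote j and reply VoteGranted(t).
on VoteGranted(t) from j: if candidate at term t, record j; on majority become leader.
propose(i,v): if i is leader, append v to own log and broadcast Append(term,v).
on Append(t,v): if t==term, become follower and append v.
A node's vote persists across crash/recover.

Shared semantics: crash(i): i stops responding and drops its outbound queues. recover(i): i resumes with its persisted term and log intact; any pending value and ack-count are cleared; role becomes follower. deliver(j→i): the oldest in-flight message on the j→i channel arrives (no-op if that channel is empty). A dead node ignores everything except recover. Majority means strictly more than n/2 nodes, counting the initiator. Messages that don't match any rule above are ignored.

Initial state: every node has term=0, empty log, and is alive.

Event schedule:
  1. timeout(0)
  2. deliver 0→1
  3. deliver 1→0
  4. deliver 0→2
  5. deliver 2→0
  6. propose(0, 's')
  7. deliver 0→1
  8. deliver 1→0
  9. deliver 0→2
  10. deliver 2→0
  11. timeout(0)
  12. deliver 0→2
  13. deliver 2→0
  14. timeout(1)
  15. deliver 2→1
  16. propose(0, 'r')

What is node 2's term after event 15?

1. timeout(0):  <0:cand t1 ->
2. deliver 0→1:  <1:foll t1 ->
3. deliver 1→0:  <0:lead t1 ->
4. deliver 0→2:  <2:foll t1 ->
5. deliver 2→0:  nop
6. propose(0,'s'):  <0:lead t1 s>
7. deliver 0→1:  <1:foll t1 s>
8. deliver 1→0:  nop
9. deliver 0→2:  <2:foll t1 s>
10. deliver 2→0:  nop
11. timeout(0):  <0:cand t2 s>
12. deliver 0→2:  <2:foll t2 s>
13. deliver 2→0:  <0:lead t2 s>
14. timeout(1):  <1:cand t2 s>
15. deliver 2→1:  nop

2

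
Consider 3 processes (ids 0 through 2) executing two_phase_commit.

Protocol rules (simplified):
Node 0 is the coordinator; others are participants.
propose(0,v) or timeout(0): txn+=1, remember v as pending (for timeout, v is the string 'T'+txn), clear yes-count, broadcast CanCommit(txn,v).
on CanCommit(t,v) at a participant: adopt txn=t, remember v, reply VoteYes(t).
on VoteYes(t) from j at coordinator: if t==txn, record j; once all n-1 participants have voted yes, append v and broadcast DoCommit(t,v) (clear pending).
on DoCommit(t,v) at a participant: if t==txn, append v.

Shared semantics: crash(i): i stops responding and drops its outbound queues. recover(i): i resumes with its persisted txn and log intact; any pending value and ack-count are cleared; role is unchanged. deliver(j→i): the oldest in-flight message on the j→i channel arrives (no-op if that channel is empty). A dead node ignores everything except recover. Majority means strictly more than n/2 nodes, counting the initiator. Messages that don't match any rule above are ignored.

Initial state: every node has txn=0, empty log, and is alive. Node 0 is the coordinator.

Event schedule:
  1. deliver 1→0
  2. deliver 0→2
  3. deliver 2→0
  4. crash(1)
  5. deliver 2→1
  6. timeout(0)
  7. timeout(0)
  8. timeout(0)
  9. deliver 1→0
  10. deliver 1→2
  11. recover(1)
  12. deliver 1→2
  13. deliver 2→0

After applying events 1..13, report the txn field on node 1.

[1] deliver 1→0 → ∅
[2] deliver 0→2 → ∅
[3] deliver 2→0 → ∅
[4] crash(1) → N1(✗part t0 [-])
[5] deliver 2→1 → ∅
[6] timeout(0) → N0(coor t1 [-])
[7] timeout(0) → N0(coor t2 [-])
[8] timeout(0) → N0(coor t3 [-])
[9] deliver 1→0 → ∅
[10] deliver 1→2 → ∅
[11] recover(1) → N1(part t0 [-])
[12] deliver 1→2 → ∅
[13] deliver 2→0 → ∅

0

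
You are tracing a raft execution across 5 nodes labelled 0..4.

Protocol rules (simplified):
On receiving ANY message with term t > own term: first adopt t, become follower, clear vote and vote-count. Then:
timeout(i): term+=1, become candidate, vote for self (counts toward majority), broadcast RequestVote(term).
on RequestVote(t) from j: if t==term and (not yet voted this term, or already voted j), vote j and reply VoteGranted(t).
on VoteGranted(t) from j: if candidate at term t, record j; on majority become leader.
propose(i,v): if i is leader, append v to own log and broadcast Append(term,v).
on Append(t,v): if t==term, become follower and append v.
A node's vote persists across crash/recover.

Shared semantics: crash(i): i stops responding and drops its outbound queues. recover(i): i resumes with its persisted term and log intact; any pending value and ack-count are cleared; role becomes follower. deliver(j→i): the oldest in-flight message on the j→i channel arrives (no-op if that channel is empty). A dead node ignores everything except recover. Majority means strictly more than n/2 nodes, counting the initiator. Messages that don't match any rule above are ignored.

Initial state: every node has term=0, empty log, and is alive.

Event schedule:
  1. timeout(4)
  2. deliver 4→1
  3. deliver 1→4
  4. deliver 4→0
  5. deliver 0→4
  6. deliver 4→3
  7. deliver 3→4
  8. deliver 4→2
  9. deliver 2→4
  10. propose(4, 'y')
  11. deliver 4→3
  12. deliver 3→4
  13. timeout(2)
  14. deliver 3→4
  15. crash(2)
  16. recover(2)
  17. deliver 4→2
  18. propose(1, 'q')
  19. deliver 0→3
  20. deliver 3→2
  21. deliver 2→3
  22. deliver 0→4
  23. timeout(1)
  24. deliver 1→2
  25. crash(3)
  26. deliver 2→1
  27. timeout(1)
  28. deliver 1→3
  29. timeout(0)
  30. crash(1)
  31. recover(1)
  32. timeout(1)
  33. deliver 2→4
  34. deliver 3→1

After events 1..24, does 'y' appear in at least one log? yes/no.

[1] timeout(4) → N4(cand t1 [-])
[2] deliver 4→1 → N1(foll t1 [-])
[3] deliver 1→4 → ∅
[4] deliver 4→0 → N0(foll t1 [-])
[5] deliver 0→4 → N4(lead t1 [-])
[6] deliver 4→3 → N3(foll t1 [-])
[7] deliver 3→4 → ∅
[8] deliver 4→2 → N2(foll t1 [-])
[9] deliver 2→4 → ∅
[10] propose(4,'y') → N4(lead t1 [y])
[11] deliver 4→3 → N3(foll t1 [y])
[12] deliver 3→4 → ∅
[13] timeout(2) → N2(cand t2 [-])
[14] deliver 3→4 → ∅
[15] crash(2) → N2(✗cand t2 [-])
[16] recover(2) → N2(foll t2 [-])
[17] deliver 4→2 → ∅
[18] propose(1,'q') → ∅
[19] deliver 0→3 → ∅
[20] deliver 3→2 → ∅
[21] deliver 2→3 → ∅
[22] deliver 0→4 → ∅
[23] timeout(1) → N1(cand t2 [-])
[24] deliver 1→2 → ∅

yes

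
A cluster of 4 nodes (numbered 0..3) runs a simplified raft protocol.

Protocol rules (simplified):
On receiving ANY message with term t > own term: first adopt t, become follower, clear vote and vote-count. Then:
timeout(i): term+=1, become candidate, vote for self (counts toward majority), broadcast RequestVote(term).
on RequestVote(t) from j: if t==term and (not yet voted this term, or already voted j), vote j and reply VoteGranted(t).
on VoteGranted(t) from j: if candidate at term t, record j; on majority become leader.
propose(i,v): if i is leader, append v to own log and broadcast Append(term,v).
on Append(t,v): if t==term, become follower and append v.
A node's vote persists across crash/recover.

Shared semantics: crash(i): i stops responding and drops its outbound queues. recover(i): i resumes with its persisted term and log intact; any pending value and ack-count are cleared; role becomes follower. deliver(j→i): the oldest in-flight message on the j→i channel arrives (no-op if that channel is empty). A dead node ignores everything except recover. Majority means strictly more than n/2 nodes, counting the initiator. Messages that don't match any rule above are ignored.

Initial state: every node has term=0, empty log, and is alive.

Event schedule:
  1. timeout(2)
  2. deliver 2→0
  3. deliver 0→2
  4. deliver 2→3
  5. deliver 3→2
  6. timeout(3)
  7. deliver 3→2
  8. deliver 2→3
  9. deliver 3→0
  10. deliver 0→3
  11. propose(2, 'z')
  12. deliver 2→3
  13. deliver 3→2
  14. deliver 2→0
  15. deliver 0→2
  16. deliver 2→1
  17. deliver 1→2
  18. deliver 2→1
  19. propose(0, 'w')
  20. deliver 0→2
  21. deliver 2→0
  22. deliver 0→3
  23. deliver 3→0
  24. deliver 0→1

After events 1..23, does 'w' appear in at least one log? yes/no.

no

e1 timeout(2): 2[cand,t=1,-]
e2 deliver 2→0: 0[foll,t=1,-]
e3 deliver 0→2: ·
e4 deliver 2→3: 3[foll,t=1,-]
e5 deliver 3→2: 2[lead,t=1,-]
e6 timeout(3): 3[cand,t=2,-]
e7 deliver 3→2: 2[foll,t=2,-]
e8 deliver 2→3: ·
e9 deliver 3→0: 0[foll,t=2,-]
e10 deliver 0→3: 3[lead,t=2,-]
e11 propose(2,'z'): ·
e12 deliver 2→3: ·
e13 deliver 3→2: ·
e14 deliver 2→0: ·
e15 deliver 0→2: ·
e16 deliver 2→1: 1[foll,t=1,-]
e17 deliver 1→2: ·
e18 deliver 2→1: ·
e19 propose(0,'w'): ·
e20 deliver 0→2: ·
e21 deliver 2→0: ·
e22 deliver 0→3: ·
e23 deliver 3→0: ·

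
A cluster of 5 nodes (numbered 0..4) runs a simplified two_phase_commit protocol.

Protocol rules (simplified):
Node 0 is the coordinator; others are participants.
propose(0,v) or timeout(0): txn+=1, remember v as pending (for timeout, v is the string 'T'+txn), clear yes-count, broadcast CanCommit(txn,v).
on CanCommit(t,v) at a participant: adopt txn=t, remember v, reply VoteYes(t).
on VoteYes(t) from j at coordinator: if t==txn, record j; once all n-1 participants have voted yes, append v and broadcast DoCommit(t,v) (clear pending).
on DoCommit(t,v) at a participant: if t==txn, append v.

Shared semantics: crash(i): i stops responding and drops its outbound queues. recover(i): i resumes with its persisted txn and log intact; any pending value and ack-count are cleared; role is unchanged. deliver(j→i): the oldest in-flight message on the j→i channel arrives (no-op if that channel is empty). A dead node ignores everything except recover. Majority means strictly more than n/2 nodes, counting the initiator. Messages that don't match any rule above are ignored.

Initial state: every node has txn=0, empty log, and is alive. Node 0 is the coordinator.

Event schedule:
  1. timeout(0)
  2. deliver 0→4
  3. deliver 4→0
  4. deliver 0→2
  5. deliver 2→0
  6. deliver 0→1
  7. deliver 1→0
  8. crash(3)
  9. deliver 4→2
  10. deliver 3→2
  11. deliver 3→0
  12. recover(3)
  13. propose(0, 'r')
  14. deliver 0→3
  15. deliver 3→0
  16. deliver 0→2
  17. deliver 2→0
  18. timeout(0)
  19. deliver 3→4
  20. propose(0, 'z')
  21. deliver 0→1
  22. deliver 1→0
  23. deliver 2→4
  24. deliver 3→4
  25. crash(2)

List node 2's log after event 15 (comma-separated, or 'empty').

empty

[1] timeout(0) → N0(coor t1 [-])
[2] deliver 0→4 → N4(part t1 [-])
[3] deliver 4→0 → ∅
[4] deliver 0→2 → N2(part t1 [-])
[5] deliver 2→0 → ∅
[6] deliver 0→1 → N1(part t1 [-])
[7] deliver 1→0 → ∅
[8] crash(3) → N3(✗part t0 [-])
[9] deliver 4→2 → ∅
[10] deliver 3→2 → ∅
[11] deliver 3→0 → ∅
[12] recover(3) → N3(part t0 [-])
[13] propose(0,'r') → N0(coor t2 [-])
[14] deliver 0→3 → N3(part t1 [-])
[15] deliver 3→0 → ∅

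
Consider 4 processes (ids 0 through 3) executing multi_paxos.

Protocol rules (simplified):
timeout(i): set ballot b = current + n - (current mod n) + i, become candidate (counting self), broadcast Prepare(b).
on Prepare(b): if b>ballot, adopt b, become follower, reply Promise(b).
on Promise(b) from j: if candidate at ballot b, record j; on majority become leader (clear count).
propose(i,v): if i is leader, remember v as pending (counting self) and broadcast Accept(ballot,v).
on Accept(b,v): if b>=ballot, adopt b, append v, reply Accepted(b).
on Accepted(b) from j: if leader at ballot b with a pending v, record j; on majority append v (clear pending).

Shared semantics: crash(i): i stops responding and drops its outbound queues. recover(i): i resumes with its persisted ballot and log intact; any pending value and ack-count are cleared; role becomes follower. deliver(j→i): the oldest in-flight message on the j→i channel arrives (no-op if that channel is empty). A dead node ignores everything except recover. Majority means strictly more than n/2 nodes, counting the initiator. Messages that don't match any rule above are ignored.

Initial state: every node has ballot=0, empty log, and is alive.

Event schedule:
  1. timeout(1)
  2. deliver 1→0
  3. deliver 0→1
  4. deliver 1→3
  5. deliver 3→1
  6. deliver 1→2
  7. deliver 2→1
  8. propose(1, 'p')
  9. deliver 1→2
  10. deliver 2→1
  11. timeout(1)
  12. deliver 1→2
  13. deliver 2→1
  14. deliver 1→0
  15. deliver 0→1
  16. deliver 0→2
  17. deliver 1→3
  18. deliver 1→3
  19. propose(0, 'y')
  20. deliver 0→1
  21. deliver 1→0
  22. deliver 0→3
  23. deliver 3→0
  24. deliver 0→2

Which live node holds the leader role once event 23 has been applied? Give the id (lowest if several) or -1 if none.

[1] timeout(1) → N1(cand b5 [-])
[2] deliver 1→0 → N0(foll b5 [-])
[3] deliver 0→1 → ∅
[4] deliver 1→3 → N3(foll b5 [-])
[5] deliver 3→1 → N1(lead b5 [-])
[6] deliver 1→2 → N2(foll b5 [-])
[7] deliver 2→1 → ∅
[8] propose(1,'p') → ∅
[9] deliver 1→2 → N2(foll b5 [p])
[10] deliver 2→1 → ∅
[11] timeout(1) → N1(cand b9 [-])
[12] deliver 1→2 → N2(foll b9 [p])
[13] deliver 2→1 → ∅
[14] deliver 1→0 → N0(foll b5 [p])
[15] deliver 0→1 → ∅
[16] deliver 0→2 → ∅
[17] deliver 1→3 → N3(foll b5 [p])
[18] deliver 1→3 → N3(foll b9 [p])
[19] propose(0,'y') → ∅
[20] deliver 0→1 → ∅
[21] deliver 1→0 → N0(foll b9 [p])
[22] deliver 0→3 → ∅
[23] deliver 3→0 → ∅

-1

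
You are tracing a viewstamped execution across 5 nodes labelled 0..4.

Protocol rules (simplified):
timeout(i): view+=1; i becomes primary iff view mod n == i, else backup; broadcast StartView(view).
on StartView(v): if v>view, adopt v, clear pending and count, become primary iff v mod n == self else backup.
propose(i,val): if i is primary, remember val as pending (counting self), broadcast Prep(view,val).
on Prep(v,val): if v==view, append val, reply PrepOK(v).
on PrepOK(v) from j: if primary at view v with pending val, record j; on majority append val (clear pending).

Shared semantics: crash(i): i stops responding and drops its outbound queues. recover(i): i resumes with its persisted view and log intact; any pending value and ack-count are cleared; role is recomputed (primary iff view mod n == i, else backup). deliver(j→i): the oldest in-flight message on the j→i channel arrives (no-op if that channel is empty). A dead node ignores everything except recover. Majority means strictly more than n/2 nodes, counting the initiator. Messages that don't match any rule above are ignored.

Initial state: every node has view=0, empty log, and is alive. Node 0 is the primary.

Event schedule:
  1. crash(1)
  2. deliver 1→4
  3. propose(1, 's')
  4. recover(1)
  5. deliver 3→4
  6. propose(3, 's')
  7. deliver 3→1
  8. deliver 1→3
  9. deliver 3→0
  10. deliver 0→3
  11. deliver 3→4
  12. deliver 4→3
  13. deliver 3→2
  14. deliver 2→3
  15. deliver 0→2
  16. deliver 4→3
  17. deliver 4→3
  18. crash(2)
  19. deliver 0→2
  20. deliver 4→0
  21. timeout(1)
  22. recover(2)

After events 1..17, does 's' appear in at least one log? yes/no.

no

[1] crash(1) → N1(✗back v0 [-])
[2] deliver 1→4 → ∅
[3] propose(1,'s') → ∅
[4] recover(1) → N1(back v0 [-])
[5] deliver 3→4 → ∅
[6] propose(3,'s') → ∅
[7] deliver 3→1 → ∅
[8] deliver 1→3 → ∅
[9] deliver 3→0 → ∅
[10] deliver 0→3 → ∅
[11] deliver 3→4 → ∅
[12] deliver 4→3 → ∅
[13] deliver 3→2 → ∅
[14] deliver 2→3 → ∅
[15] deliver 0→2 → ∅
[16] deliver 4→3 → ∅
[17] deliver 4→3 → ∅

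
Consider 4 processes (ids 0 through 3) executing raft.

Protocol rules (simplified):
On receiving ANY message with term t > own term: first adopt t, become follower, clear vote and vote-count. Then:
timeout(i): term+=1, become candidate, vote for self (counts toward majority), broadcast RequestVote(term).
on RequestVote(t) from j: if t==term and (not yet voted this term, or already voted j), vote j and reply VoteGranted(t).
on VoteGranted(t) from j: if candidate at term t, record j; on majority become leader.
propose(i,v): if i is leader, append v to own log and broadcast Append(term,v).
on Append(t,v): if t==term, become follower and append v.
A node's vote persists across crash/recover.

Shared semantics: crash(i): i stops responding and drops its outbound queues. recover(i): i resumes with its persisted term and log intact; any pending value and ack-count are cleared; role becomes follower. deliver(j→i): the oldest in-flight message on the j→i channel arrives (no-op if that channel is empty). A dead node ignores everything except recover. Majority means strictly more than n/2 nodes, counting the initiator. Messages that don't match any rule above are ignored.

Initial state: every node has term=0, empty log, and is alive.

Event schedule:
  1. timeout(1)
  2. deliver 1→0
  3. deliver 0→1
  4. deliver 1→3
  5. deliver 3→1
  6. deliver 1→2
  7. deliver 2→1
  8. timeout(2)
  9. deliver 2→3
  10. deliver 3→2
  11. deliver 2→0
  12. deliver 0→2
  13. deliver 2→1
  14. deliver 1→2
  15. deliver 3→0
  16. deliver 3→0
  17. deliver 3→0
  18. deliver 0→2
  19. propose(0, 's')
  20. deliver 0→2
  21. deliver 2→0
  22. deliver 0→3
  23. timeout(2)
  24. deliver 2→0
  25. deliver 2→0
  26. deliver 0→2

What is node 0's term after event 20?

1. timeout(1):  <1:cand t1 ->
2. deliver 1→0:  <0:foll t1 ->
3. deliver 0→1:  nop
4. deliver 1→3:  <3:foll t1 ->
5. deliver 3→1:  <1:lead t1 ->
6. deliver 1→2:  <2:foll t1 ->
7. deliver 2→1:  nop
8. timeout(2):  <2:cand t2 ->
9. deliver 2→3:  <3:foll t2 ->
10. deliver 3→2:  nop
11. deliver 2→0:  <0:foll t2 ->
12. deliver 0→2:  <2:lead t2 ->
13. deliver 2→1:  <1:foll t2 ->
14. deliver 1→2:  nop
15. deliver 3→0:  nop
16. deliver 3→0:  nop
17. deliver 3→0:  nop
18. deliver 0→2:  nop
19. propose(0,'s'):  nop
20. deliver 0→2:  nop

2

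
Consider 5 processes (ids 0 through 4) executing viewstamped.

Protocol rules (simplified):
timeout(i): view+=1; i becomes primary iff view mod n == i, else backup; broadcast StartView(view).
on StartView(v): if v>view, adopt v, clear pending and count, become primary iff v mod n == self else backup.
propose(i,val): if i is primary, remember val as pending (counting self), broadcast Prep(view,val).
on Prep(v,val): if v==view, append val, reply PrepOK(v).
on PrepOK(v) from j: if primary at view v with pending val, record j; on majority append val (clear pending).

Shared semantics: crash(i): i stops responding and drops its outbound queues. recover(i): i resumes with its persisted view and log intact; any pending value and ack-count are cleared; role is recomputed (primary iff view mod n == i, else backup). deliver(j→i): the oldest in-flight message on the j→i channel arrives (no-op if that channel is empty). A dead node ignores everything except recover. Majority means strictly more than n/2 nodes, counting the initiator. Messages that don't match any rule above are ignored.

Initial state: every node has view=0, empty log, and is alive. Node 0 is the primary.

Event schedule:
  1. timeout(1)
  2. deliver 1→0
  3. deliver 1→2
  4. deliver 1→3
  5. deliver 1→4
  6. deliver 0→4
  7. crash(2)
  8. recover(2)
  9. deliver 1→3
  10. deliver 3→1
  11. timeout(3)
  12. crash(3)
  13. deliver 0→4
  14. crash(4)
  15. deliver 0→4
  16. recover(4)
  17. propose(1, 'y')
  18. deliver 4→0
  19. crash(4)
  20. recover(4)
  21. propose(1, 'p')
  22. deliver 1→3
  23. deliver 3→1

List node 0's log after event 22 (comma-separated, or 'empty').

empty

step 1 timeout(1): 1={prim,v=1,log=-}
step 2 deliver 1→0: 0={back,v=1,log=-}
step 3 deliver 1→2: 2={back,v=1,log=-}
step 4 deliver 1→3: 3={back,v=1,log=-}
step 5 deliver 1→4: 4={back,v=1,log=-}
step 6 deliver 0→4: —
step 7 crash(2): 2={✗back,v=1,log=-}
step 8 recover(2): 2={back,v=1,log=-}
step 9 deliver 1→3: —
step 10 deliver 3→1: —
step 11 timeout(3): 3={back,v=2,log=-}
step 12 crash(3): 3={✗back,v=2,log=-}
step 13 deliver 0→4: —
step 14 crash(4): 4={✗back,v=1,log=-}
step 15 deliver 0→4: —
step 16 recover(4): 4={back,v=1,log=-}
step 17 propose(1,'y'): —
step 18 deliver 4→0: —
step 19 crash(4): 4={✗back,v=1,log=-}
step 20 recover(4): 4={back,v=1,log=-}
step 21 propose(1,'p'): —
step 22 deliver 1→3: —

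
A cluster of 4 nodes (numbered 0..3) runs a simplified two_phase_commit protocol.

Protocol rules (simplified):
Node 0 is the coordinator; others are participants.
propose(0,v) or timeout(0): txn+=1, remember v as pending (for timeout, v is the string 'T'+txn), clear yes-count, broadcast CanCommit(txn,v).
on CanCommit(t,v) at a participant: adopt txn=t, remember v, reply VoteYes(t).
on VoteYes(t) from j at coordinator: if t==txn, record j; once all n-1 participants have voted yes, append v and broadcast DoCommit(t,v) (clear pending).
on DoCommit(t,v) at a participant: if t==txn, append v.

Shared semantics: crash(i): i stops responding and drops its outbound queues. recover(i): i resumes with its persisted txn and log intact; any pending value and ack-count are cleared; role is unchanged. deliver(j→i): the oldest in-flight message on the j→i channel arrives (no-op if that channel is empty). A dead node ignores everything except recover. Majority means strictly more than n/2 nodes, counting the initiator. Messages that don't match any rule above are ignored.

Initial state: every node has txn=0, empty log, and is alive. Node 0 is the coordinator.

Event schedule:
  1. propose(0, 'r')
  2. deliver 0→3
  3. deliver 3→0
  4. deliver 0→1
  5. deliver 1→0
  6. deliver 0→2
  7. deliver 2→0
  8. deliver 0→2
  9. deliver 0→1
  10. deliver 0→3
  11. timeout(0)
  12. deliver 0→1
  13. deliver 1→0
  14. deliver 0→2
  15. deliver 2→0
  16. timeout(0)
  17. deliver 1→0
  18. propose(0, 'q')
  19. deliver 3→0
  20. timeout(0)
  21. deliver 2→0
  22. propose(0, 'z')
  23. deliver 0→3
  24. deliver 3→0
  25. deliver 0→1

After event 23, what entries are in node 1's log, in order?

r

after 1 — propose(0,'r'): n0:coor/t1/[-]
after 2 — deliver 0→3: n3:part/t1/[-]
after 3 — deliver 3→0: ·
after 4 — deliver 0→1: n1:part/t1/[-]
after 5 — deliver 1→0: ·
after 6 — deliver 0→2: n2:part/t1/[-]
after 7 — deliver 2→0: n0:coor/t1/[r]
after 8 — deliver 0→2: n2:part/t1/[r]
after 9 — deliver 0→1: n1:part/t1/[r]
after 10 — deliver 0→3: n3:part/t1/[r]
after 11 — timeout(0): n0:coor/t2/[r]
after 12 — deliver 0→1: n1:part/t2/[r]
after 13 — deliver 1→0: ·
after 14 — deliver 0→2: n2:part/t2/[r]
after 15 — deliver 2→0: ·
after 16 — timeout(0): n0:coor/t3/[r]
after 17 — deliver 1→0: ·
after 18 — propose(0,'q'): n0:coor/t4/[r]
after 19 — deliver 3→0: ·
after 20 — timeout(0): n0:coor/t5/[r]
after 21 — deliver 2→0: ·
after 22 — propose(0,'z'): n0:coor/t6/[r]
after 23 — deliver 0→3: n3:part/t2/[r]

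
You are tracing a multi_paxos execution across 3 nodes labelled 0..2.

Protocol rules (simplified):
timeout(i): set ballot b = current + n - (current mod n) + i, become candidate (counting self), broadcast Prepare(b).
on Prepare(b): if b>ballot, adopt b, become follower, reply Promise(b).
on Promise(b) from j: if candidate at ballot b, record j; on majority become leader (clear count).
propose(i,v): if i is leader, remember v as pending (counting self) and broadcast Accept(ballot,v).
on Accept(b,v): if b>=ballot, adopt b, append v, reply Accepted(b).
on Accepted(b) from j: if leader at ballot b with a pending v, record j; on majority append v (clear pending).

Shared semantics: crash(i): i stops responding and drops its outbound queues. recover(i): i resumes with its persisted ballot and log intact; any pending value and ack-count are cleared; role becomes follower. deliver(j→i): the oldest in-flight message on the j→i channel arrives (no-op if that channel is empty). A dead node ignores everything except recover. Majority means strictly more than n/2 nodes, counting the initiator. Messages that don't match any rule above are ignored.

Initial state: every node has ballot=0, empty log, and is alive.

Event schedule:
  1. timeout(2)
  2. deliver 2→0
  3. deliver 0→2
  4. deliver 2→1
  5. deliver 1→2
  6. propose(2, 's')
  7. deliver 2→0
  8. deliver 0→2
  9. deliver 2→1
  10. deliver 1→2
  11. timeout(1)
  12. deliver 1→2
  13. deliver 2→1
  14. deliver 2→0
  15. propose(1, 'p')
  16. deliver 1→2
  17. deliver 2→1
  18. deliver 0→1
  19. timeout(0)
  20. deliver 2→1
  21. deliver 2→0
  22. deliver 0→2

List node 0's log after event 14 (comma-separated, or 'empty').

s

1. timeout(2):  <2:cand b5 ->
2. deliver 2→0:  <0:foll b5 ->
3. deliver 0→2:  <2:lead b5 ->
4. deliver 2→1:  <1:foll b5 ->
5. deliver 1→2:  nop
6. propose(2,'s'):  nop
7. deliver 2→0:  <0:foll b5 s>
8. deliver 0→2:  <2:lead b5 s>
9. deliver 2→1:  <1:foll b5 s>
10. deliver 1→2:  nop
11. timeout(1):  <1:cand b7 s>
12. deliver 1→2:  <2:foll b7 s>
13. deliver 2→1:  <1:lead b7 s>
14. deliver 2→0:  nop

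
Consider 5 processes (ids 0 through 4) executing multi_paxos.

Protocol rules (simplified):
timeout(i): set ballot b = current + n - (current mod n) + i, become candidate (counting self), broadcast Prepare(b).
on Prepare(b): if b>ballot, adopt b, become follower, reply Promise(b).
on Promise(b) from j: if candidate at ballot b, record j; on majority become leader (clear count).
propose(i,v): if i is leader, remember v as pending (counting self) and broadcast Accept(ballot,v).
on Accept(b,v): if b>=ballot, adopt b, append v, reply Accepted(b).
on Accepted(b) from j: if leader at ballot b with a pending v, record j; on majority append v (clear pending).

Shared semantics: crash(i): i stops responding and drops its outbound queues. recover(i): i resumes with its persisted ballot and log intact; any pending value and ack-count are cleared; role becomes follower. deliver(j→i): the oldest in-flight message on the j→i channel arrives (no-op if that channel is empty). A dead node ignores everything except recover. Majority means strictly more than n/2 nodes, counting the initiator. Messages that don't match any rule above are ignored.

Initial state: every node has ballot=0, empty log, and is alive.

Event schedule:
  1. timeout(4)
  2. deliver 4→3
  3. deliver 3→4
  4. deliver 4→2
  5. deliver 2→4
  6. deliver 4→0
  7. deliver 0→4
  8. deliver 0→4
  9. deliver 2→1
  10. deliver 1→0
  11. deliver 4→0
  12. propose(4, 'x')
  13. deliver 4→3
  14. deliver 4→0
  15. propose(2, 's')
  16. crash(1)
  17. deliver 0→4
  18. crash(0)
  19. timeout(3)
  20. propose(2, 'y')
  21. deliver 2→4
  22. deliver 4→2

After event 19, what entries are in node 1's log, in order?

empty

1. timeout(4):  <4:cand b9 ->
2. deliver 4→3:  <3:foll b9 ->
3. deliver 3→4:  nop
4. deliver 4→2:  <2:foll b9 ->
5. deliver 2→4:  <4:lead b9 ->
6. deliver 4→0:  <0:foll b9 ->
7. deliver 0→4:  nop
8. deliver 0→4:  nop
9. deliver 2→1:  nop
10. deliver 1→0:  nop
11. deliver 4→0:  nop
12. propose(4,'x'):  nop
13. deliver 4→3:  <3:foll b9 x>
14. deliver 4→0:  <0:foll b9 x>
15. propose(2,'s'):  nop
16. crash(1):  <1:✗foll b0 ->
17. deliver 0→4:  nop
18. crash(0):  <0:✗foll b9 x>
19. timeout(3):  <3:cand b13 x>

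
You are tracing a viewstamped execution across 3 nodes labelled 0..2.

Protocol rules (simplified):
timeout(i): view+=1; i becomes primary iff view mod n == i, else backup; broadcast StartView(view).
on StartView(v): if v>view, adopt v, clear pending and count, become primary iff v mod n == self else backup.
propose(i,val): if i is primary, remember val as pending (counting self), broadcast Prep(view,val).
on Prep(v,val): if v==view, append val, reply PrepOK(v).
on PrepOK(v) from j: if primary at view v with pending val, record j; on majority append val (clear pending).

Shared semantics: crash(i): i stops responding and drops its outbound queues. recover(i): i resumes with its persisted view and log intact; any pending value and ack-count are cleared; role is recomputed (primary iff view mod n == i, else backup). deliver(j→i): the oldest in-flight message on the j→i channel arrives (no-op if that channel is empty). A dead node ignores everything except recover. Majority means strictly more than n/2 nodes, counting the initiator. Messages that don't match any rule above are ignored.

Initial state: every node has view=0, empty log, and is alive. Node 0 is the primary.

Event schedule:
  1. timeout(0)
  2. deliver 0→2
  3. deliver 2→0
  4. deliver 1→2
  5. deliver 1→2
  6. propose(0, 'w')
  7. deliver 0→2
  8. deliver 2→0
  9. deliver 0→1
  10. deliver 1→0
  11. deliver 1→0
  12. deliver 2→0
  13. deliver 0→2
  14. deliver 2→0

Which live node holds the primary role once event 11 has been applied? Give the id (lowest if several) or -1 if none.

1

1. timeout(0):  <0:back v1 ->
2. deliver 0→2:  <2:back v1 ->
3. deliver 2→0:  nop
4. deliver 1→2:  nop
5. deliver 1→2:  nop
6. propose(0,'w'):  nop
7. deliver 0→2:  nop
8. deliver 2→0:  nop
9. deliver 0→1:  <1:prim v1 ->
10. deliver 1→0:  nop
11. deliver 1→0:  nop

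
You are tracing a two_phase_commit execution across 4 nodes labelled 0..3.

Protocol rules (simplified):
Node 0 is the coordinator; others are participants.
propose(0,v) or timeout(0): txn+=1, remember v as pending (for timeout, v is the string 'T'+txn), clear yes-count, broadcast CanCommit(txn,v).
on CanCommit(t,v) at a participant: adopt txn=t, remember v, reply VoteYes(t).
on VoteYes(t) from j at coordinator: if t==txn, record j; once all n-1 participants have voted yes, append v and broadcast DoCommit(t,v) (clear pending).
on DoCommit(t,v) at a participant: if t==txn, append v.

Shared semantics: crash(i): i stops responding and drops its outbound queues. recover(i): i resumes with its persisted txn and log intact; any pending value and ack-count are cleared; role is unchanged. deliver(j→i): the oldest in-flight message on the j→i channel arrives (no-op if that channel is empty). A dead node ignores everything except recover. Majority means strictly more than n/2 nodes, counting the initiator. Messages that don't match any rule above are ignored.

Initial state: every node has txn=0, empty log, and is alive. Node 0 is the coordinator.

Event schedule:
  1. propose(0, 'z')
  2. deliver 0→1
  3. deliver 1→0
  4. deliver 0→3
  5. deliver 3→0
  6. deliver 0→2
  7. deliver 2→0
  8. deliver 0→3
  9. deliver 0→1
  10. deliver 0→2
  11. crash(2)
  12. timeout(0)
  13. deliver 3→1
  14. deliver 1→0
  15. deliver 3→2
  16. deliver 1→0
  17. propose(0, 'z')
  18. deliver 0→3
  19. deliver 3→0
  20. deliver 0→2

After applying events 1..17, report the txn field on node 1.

1

after 1 — propose(0,'z'): n0:coor/t1/[-]
after 2 — deliver 0→1: n1:part/t1/[-]
after 3 — deliver 1→0: ·
after 4 — deliver 0→3: n3:part/t1/[-]
after 5 — deliver 3→0: ·
after 6 — deliver 0→2: n2:part/t1/[-]
after 7 — deliver 2→0: n0:coor/t1/[z]
after 8 — deliver 0→3: n3:part/t1/[z]
after 9 — deliver 0→1: n1:part/t1/[z]
after 10 — deliver 0→2: n2:part/t1/[z]
after 11 — crash(2): n2:✗part/t1/[z]
after 12 — timeout(0): n0:coor/t2/[z]
after 13 — deliver 3→1: ·
after 14 — deliver 1→0: ·
after 15 — deliver 3→2: ·
after 16 — deliver 1→0: ·
after 17 — propose(0,'z'): n0:coor/t3/[z]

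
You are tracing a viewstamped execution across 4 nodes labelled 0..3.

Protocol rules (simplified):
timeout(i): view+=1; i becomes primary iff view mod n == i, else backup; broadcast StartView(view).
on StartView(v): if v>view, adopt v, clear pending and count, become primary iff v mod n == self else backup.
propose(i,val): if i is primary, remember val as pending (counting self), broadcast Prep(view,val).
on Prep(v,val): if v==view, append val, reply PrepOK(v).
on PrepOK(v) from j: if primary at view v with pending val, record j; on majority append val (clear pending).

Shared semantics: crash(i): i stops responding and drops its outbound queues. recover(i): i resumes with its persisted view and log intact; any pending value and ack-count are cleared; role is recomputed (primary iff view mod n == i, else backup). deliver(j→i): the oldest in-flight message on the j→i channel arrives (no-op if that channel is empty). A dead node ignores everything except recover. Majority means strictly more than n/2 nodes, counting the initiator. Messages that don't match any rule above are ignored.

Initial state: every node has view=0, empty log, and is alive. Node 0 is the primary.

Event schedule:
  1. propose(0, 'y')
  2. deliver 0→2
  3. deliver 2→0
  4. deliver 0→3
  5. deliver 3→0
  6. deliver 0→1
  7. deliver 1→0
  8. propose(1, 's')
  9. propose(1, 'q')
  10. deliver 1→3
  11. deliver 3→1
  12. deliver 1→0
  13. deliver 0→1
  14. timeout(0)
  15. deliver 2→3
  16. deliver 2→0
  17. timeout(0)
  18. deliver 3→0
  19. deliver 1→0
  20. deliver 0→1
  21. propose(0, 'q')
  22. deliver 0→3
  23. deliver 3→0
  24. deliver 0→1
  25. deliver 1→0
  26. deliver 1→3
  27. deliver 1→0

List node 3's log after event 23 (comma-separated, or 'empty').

y

step 1 propose(0,'y'): —
step 2 deliver 0→2: 2={back,v=0,log=y}
step 3 deliver 2→0: —
step 4 deliver 0→3: 3={back,v=0,log=y}
step 5 deliver 3→0: 0={prim,v=0,log=y}
step 6 deliver 0→1: 1={back,v=0,log=y}
step 7 deliver 1→0: —
step 8 propose(1,'s'): —
step 9 propose(1,'q'): —
step 10 deliver 1→3: —
step 11 deliver 3→1: —
step 12 deliver 1→0: —
step 13 deliver 0→1: —
step 14 timeout(0): 0={back,v=1,log=y}
step 15 deliver 2→3: —
step 16 deliver 2→0: —
step 17 timeout(0): 0={back,v=2,log=y}
step 18 deliver 3→0: —
step 19 deliver 1→0: —
step 20 deliver 0→1: 1={prim,v=1,log=y}
step 21 propose(0,'q'): —
step 22 deliver 0→3: 3={back,v=1,log=y}
step 23 deliver 3→0: —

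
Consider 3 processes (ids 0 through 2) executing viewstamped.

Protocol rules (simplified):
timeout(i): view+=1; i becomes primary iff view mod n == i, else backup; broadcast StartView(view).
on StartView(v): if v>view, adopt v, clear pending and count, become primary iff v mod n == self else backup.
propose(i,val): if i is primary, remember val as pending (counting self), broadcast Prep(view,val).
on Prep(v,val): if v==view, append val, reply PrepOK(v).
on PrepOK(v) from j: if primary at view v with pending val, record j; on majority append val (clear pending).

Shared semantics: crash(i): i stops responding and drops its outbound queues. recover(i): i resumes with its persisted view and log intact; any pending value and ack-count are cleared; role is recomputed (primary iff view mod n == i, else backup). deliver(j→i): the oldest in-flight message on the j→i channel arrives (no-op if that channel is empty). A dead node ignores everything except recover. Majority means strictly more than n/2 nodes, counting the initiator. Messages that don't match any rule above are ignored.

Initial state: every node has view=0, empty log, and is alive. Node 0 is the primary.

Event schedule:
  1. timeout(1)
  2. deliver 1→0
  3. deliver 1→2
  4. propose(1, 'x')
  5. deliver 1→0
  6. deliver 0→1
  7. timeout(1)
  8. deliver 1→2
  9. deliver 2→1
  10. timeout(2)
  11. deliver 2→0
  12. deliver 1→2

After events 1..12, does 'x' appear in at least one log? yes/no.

yes

[1] timeout(1) → N1(prim v1 [-])
[2] deliver 1→0 → N0(back v1 [-])
[3] deliver 1→2 → N2(back v1 [-])
[4] propose(1,'x') → ∅
[5] deliver 1→0 → N0(back v1 [x])
[6] deliver 0→1 → N1(prim v1 [x])
[7] timeout(1) → N1(back v2 [x])
[8] deliver 1→2 → N2(back v1 [x])
[9] deliver 2→1 → ∅
[10] timeout(2) → N2(prim v2 [x])
[11] deliver 2→0 → N0(back v2 [x])
[12] deliver 1→2 → ∅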